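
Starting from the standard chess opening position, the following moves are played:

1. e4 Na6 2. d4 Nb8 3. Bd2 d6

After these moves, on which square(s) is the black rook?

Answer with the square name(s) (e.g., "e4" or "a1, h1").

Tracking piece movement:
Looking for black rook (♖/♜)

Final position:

  a b c d e f g h
  ─────────────────
8│♜ ♞ ♝ ♛ ♚ ♝ ♞ ♜│8
7│♟ ♟ ♟ · ♟ ♟ ♟ ♟│7
6│· · · ♟ · · · ·│6
5│· · · · · · · ·│5
4│· · · ♙ ♙ · · ·│4
3│· · · · · · · ·│3
2│♙ ♙ ♙ ♗ · ♙ ♙ ♙│2
1│♖ ♘ · ♕ ♔ ♗ ♘ ♖│1
  ─────────────────
  a b c d e f g h


a8, h8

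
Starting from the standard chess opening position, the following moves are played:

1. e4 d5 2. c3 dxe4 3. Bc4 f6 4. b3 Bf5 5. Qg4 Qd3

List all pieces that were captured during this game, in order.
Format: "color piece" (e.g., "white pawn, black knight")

Tracking captures:
  dxe4: captured white pawn

white pawn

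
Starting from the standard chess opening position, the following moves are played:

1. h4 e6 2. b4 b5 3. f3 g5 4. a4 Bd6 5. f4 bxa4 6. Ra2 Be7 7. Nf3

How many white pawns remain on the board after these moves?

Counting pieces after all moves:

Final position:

  a b c d e f g h
  ─────────────────
8│♜ ♞ ♝ ♛ ♚ · ♞ ♜│8
7│♟ · ♟ ♟ ♝ ♟ · ♟│7
6│· · · · ♟ · · ·│6
5│· · · · · · ♟ ·│5
4│♟ ♙ · · · ♙ · ♙│4
3│· · · · · ♘ · ·│3
2│♖ · ♙ ♙ ♙ · ♙ ·│2
1│· ♘ ♗ ♕ ♔ ♗ · ♖│1
  ─────────────────
  a b c d e f g h


7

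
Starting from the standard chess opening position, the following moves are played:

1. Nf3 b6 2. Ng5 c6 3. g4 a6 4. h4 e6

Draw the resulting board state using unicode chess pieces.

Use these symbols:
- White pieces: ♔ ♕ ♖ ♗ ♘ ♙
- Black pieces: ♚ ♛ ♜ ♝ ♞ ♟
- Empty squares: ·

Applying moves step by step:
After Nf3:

♜ ♞ ♝ ♛ ♚ ♝ ♞ ♜
♟ ♟ ♟ ♟ ♟ ♟ ♟ ♟
· · · · · · · ·
· · · · · · · ·
· · · · · · · ·
· · · · · ♘ · ·
♙ ♙ ♙ ♙ ♙ ♙ ♙ ♙
♖ ♘ ♗ ♕ ♔ ♗ · ♖


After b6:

♜ ♞ ♝ ♛ ♚ ♝ ♞ ♜
♟ · ♟ ♟ ♟ ♟ ♟ ♟
· ♟ · · · · · ·
· · · · · · · ·
· · · · · · · ·
· · · · · ♘ · ·
♙ ♙ ♙ ♙ ♙ ♙ ♙ ♙
♖ ♘ ♗ ♕ ♔ ♗ · ♖


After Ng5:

♜ ♞ ♝ ♛ ♚ ♝ ♞ ♜
♟ · ♟ ♟ ♟ ♟ ♟ ♟
· ♟ · · · · · ·
· · · · · · ♘ ·
· · · · · · · ·
· · · · · · · ·
♙ ♙ ♙ ♙ ♙ ♙ ♙ ♙
♖ ♘ ♗ ♕ ♔ ♗ · ♖


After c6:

♜ ♞ ♝ ♛ ♚ ♝ ♞ ♜
♟ · · ♟ ♟ ♟ ♟ ♟
· ♟ ♟ · · · · ·
· · · · · · ♘ ·
· · · · · · · ·
· · · · · · · ·
♙ ♙ ♙ ♙ ♙ ♙ ♙ ♙
♖ ♘ ♗ ♕ ♔ ♗ · ♖


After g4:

♜ ♞ ♝ ♛ ♚ ♝ ♞ ♜
♟ · · ♟ ♟ ♟ ♟ ♟
· ♟ ♟ · · · · ·
· · · · · · ♘ ·
· · · · · · ♙ ·
· · · · · · · ·
♙ ♙ ♙ ♙ ♙ ♙ · ♙
♖ ♘ ♗ ♕ ♔ ♗ · ♖


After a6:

♜ ♞ ♝ ♛ ♚ ♝ ♞ ♜
· · · ♟ ♟ ♟ ♟ ♟
♟ ♟ ♟ · · · · ·
· · · · · · ♘ ·
· · · · · · ♙ ·
· · · · · · · ·
♙ ♙ ♙ ♙ ♙ ♙ · ♙
♖ ♘ ♗ ♕ ♔ ♗ · ♖


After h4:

♜ ♞ ♝ ♛ ♚ ♝ ♞ ♜
· · · ♟ ♟ ♟ ♟ ♟
♟ ♟ ♟ · · · · ·
· · · · · · ♘ ·
· · · · · · ♙ ♙
· · · · · · · ·
♙ ♙ ♙ ♙ ♙ ♙ · ·
♖ ♘ ♗ ♕ ♔ ♗ · ♖


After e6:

♜ ♞ ♝ ♛ ♚ ♝ ♞ ♜
· · · ♟ · ♟ ♟ ♟
♟ ♟ ♟ · ♟ · · ·
· · · · · · ♘ ·
· · · · · · ♙ ♙
· · · · · · · ·
♙ ♙ ♙ ♙ ♙ ♙ · ·
♖ ♘ ♗ ♕ ♔ ♗ · ♖



  a b c d e f g h
  ─────────────────
8│♜ ♞ ♝ ♛ ♚ ♝ ♞ ♜│8
7│· · · ♟ · ♟ ♟ ♟│7
6│♟ ♟ ♟ · ♟ · · ·│6
5│· · · · · · ♘ ·│5
4│· · · · · · ♙ ♙│4
3│· · · · · · · ·│3
2│♙ ♙ ♙ ♙ ♙ ♙ · ·│2
1│♖ ♘ ♗ ♕ ♔ ♗ · ♖│1
  ─────────────────
  a b c d e f g h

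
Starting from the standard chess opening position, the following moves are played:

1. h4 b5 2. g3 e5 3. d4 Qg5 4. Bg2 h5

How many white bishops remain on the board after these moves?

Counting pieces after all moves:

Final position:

  a b c d e f g h
  ─────────────────
8│♜ ♞ ♝ · ♚ ♝ ♞ ♜│8
7│♟ · ♟ ♟ · ♟ ♟ ·│7
6│· · · · · · · ·│6
5│· ♟ · · ♟ · ♛ ♟│5
4│· · · ♙ · · · ♙│4
3│· · · · · · ♙ ·│3
2│♙ ♙ ♙ · ♙ ♙ ♗ ·│2
1│♖ ♘ ♗ ♕ ♔ · ♘ ♖│1
  ─────────────────
  a b c d e f g h


2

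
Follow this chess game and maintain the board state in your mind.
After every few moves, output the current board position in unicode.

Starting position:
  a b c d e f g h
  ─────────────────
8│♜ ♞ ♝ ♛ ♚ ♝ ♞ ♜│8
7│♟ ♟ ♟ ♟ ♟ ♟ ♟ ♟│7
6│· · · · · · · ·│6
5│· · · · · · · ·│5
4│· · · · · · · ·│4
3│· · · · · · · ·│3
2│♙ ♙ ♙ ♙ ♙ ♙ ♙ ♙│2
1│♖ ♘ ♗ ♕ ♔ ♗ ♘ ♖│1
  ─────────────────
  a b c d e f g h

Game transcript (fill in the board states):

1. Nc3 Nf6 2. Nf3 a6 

  a b c d e f g h
  ─────────────────
8│♜ ♞ ♝ ♛ ♚ ♝ · ♜│8
7│· ♟ ♟ ♟ ♟ ♟ ♟ ♟│7
6│♟ · · · · ♞ · ·│6
5│· · · · · · · ·│5
4│· · · · · · · ·│4
3│· · ♘ · · ♘ · ·│3
2│♙ ♙ ♙ ♙ ♙ ♙ ♙ ♙│2
1│♖ · ♗ ♕ ♔ ♗ · ♖│1
  ─────────────────
  a b c d e f g h

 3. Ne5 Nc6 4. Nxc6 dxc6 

  a b c d e f g h
  ─────────────────
8│♜ · ♝ ♛ ♚ ♝ · ♜│8
7│· ♟ ♟ · ♟ ♟ ♟ ♟│7
6│♟ · ♟ · · ♞ · ·│6
5│· · · · · · · ·│5
4│· · · · · · · ·│4
3│· · ♘ · · · · ·│3
2│♙ ♙ ♙ ♙ ♙ ♙ ♙ ♙│2
1│♖ · ♗ ♕ ♔ ♗ · ♖│1
  ─────────────────
  a b c d e f g h

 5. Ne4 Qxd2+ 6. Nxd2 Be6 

  a b c d e f g h
  ─────────────────
8│♜ · · · ♚ ♝ · ♜│8
7│· ♟ ♟ · ♟ ♟ ♟ ♟│7
6│♟ · ♟ · ♝ ♞ · ·│6
5│· · · · · · · ·│5
4│· · · · · · · ·│4
3│· · · · · · · ·│3
2│♙ ♙ ♙ ♘ ♙ ♙ ♙ ♙│2
1│♖ · ♗ ♕ ♔ ♗ · ♖│1
  ─────────────────
  a b c d e f g h

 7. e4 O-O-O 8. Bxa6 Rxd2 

  a b c d e f g h
  ─────────────────
8│· · ♚ · · ♝ · ♜│8
7│· ♟ ♟ · ♟ ♟ ♟ ♟│7
6│♗ · ♟ · ♝ ♞ · ·│6
5│· · · · · · · ·│5
4│· · · · ♙ · · ·│4
3│· · · · · · · ·│3
2│♙ ♙ ♙ ♜ · ♙ ♙ ♙│2
1│♖ · ♗ ♕ ♔ · · ♖│1
  ─────────────────
  a b c d e f g h



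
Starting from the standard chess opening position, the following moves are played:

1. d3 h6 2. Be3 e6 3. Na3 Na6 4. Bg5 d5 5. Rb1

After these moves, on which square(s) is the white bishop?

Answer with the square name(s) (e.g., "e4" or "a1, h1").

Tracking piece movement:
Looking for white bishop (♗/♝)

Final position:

  a b c d e f g h
  ─────────────────
8│♜ · ♝ ♛ ♚ ♝ ♞ ♜│8
7│♟ ♟ ♟ · · ♟ ♟ ·│7
6│♞ · · · ♟ · · ♟│6
5│· · · ♟ · · ♗ ·│5
4│· · · · · · · ·│4
3│♘ · · ♙ · · · ·│3
2│♙ ♙ ♙ · ♙ ♙ ♙ ♙│2
1│· ♖ · ♕ ♔ ♗ ♘ ♖│1
  ─────────────────
  a b c d e f g h


f1, g5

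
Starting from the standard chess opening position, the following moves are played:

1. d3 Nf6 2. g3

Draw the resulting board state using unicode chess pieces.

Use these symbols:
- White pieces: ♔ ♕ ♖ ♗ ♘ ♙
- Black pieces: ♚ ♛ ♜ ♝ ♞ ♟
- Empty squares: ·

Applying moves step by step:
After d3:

♜ ♞ ♝ ♛ ♚ ♝ ♞ ♜
♟ ♟ ♟ ♟ ♟ ♟ ♟ ♟
· · · · · · · ·
· · · · · · · ·
· · · · · · · ·
· · · ♙ · · · ·
♙ ♙ ♙ · ♙ ♙ ♙ ♙
♖ ♘ ♗ ♕ ♔ ♗ ♘ ♖


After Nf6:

♜ ♞ ♝ ♛ ♚ ♝ · ♜
♟ ♟ ♟ ♟ ♟ ♟ ♟ ♟
· · · · · ♞ · ·
· · · · · · · ·
· · · · · · · ·
· · · ♙ · · · ·
♙ ♙ ♙ · ♙ ♙ ♙ ♙
♖ ♘ ♗ ♕ ♔ ♗ ♘ ♖


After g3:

♜ ♞ ♝ ♛ ♚ ♝ · ♜
♟ ♟ ♟ ♟ ♟ ♟ ♟ ♟
· · · · · ♞ · ·
· · · · · · · ·
· · · · · · · ·
· · · ♙ · · ♙ ·
♙ ♙ ♙ · ♙ ♙ · ♙
♖ ♘ ♗ ♕ ♔ ♗ ♘ ♖



  a b c d e f g h
  ─────────────────
8│♜ ♞ ♝ ♛ ♚ ♝ · ♜│8
7│♟ ♟ ♟ ♟ ♟ ♟ ♟ ♟│7
6│· · · · · ♞ · ·│6
5│· · · · · · · ·│5
4│· · · · · · · ·│4
3│· · · ♙ · · ♙ ·│3
2│♙ ♙ ♙ · ♙ ♙ · ♙│2
1│♖ ♘ ♗ ♕ ♔ ♗ ♘ ♖│1
  ─────────────────
  a b c d e f g h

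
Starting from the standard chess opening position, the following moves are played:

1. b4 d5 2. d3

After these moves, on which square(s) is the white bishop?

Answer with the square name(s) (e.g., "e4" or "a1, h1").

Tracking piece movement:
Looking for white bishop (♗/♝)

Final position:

  a b c d e f g h
  ─────────────────
8│♜ ♞ ♝ ♛ ♚ ♝ ♞ ♜│8
7│♟ ♟ ♟ · ♟ ♟ ♟ ♟│7
6│· · · · · · · ·│6
5│· · · ♟ · · · ·│5
4│· ♙ · · · · · ·│4
3│· · · ♙ · · · ·│3
2│♙ · ♙ · ♙ ♙ ♙ ♙│2
1│♖ ♘ ♗ ♕ ♔ ♗ ♘ ♖│1
  ─────────────────
  a b c d e f g h


c1, f1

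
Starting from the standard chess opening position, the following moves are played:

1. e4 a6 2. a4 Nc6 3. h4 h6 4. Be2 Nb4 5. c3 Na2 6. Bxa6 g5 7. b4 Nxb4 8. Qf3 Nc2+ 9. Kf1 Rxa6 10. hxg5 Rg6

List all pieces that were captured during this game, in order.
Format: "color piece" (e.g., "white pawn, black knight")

Tracking captures:
  Bxa6: captured black pawn
  Nxb4: captured white pawn
  Rxa6: captured white bishop
  hxg5: captured black pawn

black pawn, white pawn, white bishop, black pawn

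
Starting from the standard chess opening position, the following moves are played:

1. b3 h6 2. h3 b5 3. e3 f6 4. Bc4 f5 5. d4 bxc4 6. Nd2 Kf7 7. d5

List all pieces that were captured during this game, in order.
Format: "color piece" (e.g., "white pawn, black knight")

Tracking captures:
  bxc4: captured white bishop

white bishop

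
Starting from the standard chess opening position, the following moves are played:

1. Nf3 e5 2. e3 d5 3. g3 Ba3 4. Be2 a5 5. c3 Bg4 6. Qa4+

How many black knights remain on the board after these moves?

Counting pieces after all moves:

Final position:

  a b c d e f g h
  ─────────────────
8│♜ ♞ · ♛ ♚ · ♞ ♜│8
7│· ♟ ♟ · · ♟ ♟ ♟│7
6│· · · · · · · ·│6
5│♟ · · ♟ ♟ · · ·│5
4│♕ · · · · · ♝ ·│4
3│♝ · ♙ · ♙ ♘ ♙ ·│3
2│♙ ♙ · ♙ ♗ ♙ · ♙│2
1│♖ ♘ ♗ · ♔ · · ♖│1
  ─────────────────
  a b c d e f g h


2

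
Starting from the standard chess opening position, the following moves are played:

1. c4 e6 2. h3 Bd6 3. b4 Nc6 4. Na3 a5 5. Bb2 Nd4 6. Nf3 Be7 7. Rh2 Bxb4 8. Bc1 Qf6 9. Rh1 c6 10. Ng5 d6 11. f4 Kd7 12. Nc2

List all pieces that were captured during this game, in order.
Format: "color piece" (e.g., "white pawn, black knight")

Tracking captures:
  Bxb4: captured white pawn

white pawn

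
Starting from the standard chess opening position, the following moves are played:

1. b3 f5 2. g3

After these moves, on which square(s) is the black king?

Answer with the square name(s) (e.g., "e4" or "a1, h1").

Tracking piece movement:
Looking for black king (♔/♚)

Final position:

  a b c d e f g h
  ─────────────────
8│♜ ♞ ♝ ♛ ♚ ♝ ♞ ♜│8
7│♟ ♟ ♟ ♟ ♟ · ♟ ♟│7
6│· · · · · · · ·│6
5│· · · · · ♟ · ·│5
4│· · · · · · · ·│4
3│· ♙ · · · · ♙ ·│3
2│♙ · ♙ ♙ ♙ ♙ · ♙│2
1│♖ ♘ ♗ ♕ ♔ ♗ ♘ ♖│1
  ─────────────────
  a b c d e f g h


e8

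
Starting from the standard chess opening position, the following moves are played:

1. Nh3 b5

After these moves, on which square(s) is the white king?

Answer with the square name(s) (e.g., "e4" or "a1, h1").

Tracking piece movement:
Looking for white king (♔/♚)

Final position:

  a b c d e f g h
  ─────────────────
8│♜ ♞ ♝ ♛ ♚ ♝ ♞ ♜│8
7│♟ · ♟ ♟ ♟ ♟ ♟ ♟│7
6│· · · · · · · ·│6
5│· ♟ · · · · · ·│5
4│· · · · · · · ·│4
3│· · · · · · · ♘│3
2│♙ ♙ ♙ ♙ ♙ ♙ ♙ ♙│2
1│♖ ♘ ♗ ♕ ♔ ♗ · ♖│1
  ─────────────────
  a b c d e f g h


e1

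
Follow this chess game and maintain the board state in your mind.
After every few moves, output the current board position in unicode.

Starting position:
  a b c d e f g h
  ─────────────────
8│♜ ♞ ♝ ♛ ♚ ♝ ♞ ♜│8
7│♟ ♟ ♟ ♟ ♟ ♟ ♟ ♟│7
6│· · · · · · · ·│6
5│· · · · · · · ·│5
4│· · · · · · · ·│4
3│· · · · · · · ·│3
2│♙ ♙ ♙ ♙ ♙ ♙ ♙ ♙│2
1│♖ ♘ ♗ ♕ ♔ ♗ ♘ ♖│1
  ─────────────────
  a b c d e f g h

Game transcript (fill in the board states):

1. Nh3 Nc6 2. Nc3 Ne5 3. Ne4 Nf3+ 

  a b c d e f g h
  ─────────────────
8│♜ · ♝ ♛ ♚ ♝ ♞ ♜│8
7│♟ ♟ ♟ ♟ ♟ ♟ ♟ ♟│7
6│· · · · · · · ·│6
5│· · · · · · · ·│5
4│· · · · ♘ · · ·│4
3│· · · · · ♞ · ♘│3
2│♙ ♙ ♙ ♙ ♙ ♙ ♙ ♙│2
1│♖ · ♗ ♕ ♔ ♗ · ♖│1
  ─────────────────
  a b c d e f g h

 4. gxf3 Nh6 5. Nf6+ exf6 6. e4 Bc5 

  a b c d e f g h
  ─────────────────
8│♜ · ♝ ♛ ♚ · · ♜│8
7│♟ ♟ ♟ ♟ · ♟ ♟ ♟│7
6│· · · · · ♟ · ♞│6
5│· · ♝ · · · · ·│5
4│· · · · ♙ · · ·│4
3│· · · · · ♙ · ♘│3
2│♙ ♙ ♙ ♙ · ♙ · ♙│2
1│♖ · ♗ ♕ ♔ ♗ · ♖│1
  ─────────────────
  a b c d e f g h

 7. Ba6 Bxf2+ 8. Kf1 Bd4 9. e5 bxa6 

  a b c d e f g h
  ─────────────────
8│♜ · ♝ ♛ ♚ · · ♜│8
7│♟ · ♟ ♟ · ♟ ♟ ♟│7
6│♟ · · · · ♟ · ♞│6
5│· · · · ♙ · · ·│5
4│· · · ♝ · · · ·│4
3│· · · · · ♙ · ♘│3
2│♙ ♙ ♙ ♙ · · · ♙│2
1│♖ · ♗ ♕ · ♔ · ♖│1
  ─────────────────
  a b c d e f g h

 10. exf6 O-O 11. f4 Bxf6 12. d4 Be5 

  a b c d e f g h
  ─────────────────
8│♜ · ♝ ♛ · ♜ ♚ ·│8
7│♟ · ♟ ♟ · ♟ ♟ ♟│7
6│♟ · · · · · · ♞│6
5│· · · · ♝ · · ·│5
4│· · · ♙ · ♙ · ·│4
3│· · · · · · · ♘│3
2│♙ ♙ ♙ · · · · ♙│2
1│♖ · ♗ ♕ · ♔ · ♖│1
  ─────────────────
  a b c d e f g h

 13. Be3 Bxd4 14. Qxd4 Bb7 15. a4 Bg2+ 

  a b c d e f g h
  ─────────────────
8│♜ · · ♛ · ♜ ♚ ·│8
7│♟ · ♟ ♟ · ♟ ♟ ♟│7
6│♟ · · · · · · ♞│6
5│· · · · · · · ·│5
4│♙ · · ♕ · ♙ · ·│4
3│· · · · ♗ · · ♘│3
2│· ♙ ♙ · · · ♝ ♙│2
1│♖ · · · · ♔ · ♖│1
  ─────────────────
  a b c d e f g h



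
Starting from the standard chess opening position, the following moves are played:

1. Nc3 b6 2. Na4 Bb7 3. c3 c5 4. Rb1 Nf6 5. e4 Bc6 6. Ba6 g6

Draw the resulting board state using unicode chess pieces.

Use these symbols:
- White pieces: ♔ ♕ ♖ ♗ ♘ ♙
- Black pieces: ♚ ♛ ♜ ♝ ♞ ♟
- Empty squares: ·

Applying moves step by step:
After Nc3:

♜ ♞ ♝ ♛ ♚ ♝ ♞ ♜
♟ ♟ ♟ ♟ ♟ ♟ ♟ ♟
· · · · · · · ·
· · · · · · · ·
· · · · · · · ·
· · ♘ · · · · ·
♙ ♙ ♙ ♙ ♙ ♙ ♙ ♙
♖ · ♗ ♕ ♔ ♗ ♘ ♖


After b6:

♜ ♞ ♝ ♛ ♚ ♝ ♞ ♜
♟ · ♟ ♟ ♟ ♟ ♟ ♟
· ♟ · · · · · ·
· · · · · · · ·
· · · · · · · ·
· · ♘ · · · · ·
♙ ♙ ♙ ♙ ♙ ♙ ♙ ♙
♖ · ♗ ♕ ♔ ♗ ♘ ♖


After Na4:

♜ ♞ ♝ ♛ ♚ ♝ ♞ ♜
♟ · ♟ ♟ ♟ ♟ ♟ ♟
· ♟ · · · · · ·
· · · · · · · ·
♘ · · · · · · ·
· · · · · · · ·
♙ ♙ ♙ ♙ ♙ ♙ ♙ ♙
♖ · ♗ ♕ ♔ ♗ ♘ ♖


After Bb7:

♜ ♞ · ♛ ♚ ♝ ♞ ♜
♟ ♝ ♟ ♟ ♟ ♟ ♟ ♟
· ♟ · · · · · ·
· · · · · · · ·
♘ · · · · · · ·
· · · · · · · ·
♙ ♙ ♙ ♙ ♙ ♙ ♙ ♙
♖ · ♗ ♕ ♔ ♗ ♘ ♖


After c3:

♜ ♞ · ♛ ♚ ♝ ♞ ♜
♟ ♝ ♟ ♟ ♟ ♟ ♟ ♟
· ♟ · · · · · ·
· · · · · · · ·
♘ · · · · · · ·
· · ♙ · · · · ·
♙ ♙ · ♙ ♙ ♙ ♙ ♙
♖ · ♗ ♕ ♔ ♗ ♘ ♖


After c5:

♜ ♞ · ♛ ♚ ♝ ♞ ♜
♟ ♝ · ♟ ♟ ♟ ♟ ♟
· ♟ · · · · · ·
· · ♟ · · · · ·
♘ · · · · · · ·
· · ♙ · · · · ·
♙ ♙ · ♙ ♙ ♙ ♙ ♙
♖ · ♗ ♕ ♔ ♗ ♘ ♖


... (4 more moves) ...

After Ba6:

♜ ♞ · ♛ ♚ ♝ · ♜
♟ · · ♟ ♟ ♟ ♟ ♟
♗ ♟ ♝ · · ♞ · ·
· · ♟ · · · · ·
♘ · · · ♙ · · ·
· · ♙ · · · · ·
♙ ♙ · ♙ · ♙ ♙ ♙
· ♖ ♗ ♕ ♔ · ♘ ♖


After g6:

♜ ♞ · ♛ ♚ ♝ · ♜
♟ · · ♟ ♟ ♟ · ♟
♗ ♟ ♝ · · ♞ ♟ ·
· · ♟ · · · · ·
♘ · · · ♙ · · ·
· · ♙ · · · · ·
♙ ♙ · ♙ · ♙ ♙ ♙
· ♖ ♗ ♕ ♔ · ♘ ♖



  a b c d e f g h
  ─────────────────
8│♜ ♞ · ♛ ♚ ♝ · ♜│8
7│♟ · · ♟ ♟ ♟ · ♟│7
6│♗ ♟ ♝ · · ♞ ♟ ·│6
5│· · ♟ · · · · ·│5
4│♘ · · · ♙ · · ·│4
3│· · ♙ · · · · ·│3
2│♙ ♙ · ♙ · ♙ ♙ ♙│2
1│· ♖ ♗ ♕ ♔ · ♘ ♖│1
  ─────────────────
  a b c d e f g h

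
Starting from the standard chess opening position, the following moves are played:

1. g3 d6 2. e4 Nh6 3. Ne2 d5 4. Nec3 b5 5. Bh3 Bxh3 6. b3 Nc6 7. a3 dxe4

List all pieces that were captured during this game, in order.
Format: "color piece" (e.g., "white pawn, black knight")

Tracking captures:
  Bxh3: captured white bishop
  dxe4: captured white pawn

white bishop, white pawn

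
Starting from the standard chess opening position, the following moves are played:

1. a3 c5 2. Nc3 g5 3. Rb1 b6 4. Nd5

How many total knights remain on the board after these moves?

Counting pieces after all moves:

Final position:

  a b c d e f g h
  ─────────────────
8│♜ ♞ ♝ ♛ ♚ ♝ ♞ ♜│8
7│♟ · · ♟ ♟ ♟ · ♟│7
6│· ♟ · · · · · ·│6
5│· · ♟ ♘ · · ♟ ·│5
4│· · · · · · · ·│4
3│♙ · · · · · · ·│3
2│· ♙ ♙ ♙ ♙ ♙ ♙ ♙│2
1│· ♖ ♗ ♕ ♔ ♗ ♘ ♖│1
  ─────────────────
  a b c d e f g h


4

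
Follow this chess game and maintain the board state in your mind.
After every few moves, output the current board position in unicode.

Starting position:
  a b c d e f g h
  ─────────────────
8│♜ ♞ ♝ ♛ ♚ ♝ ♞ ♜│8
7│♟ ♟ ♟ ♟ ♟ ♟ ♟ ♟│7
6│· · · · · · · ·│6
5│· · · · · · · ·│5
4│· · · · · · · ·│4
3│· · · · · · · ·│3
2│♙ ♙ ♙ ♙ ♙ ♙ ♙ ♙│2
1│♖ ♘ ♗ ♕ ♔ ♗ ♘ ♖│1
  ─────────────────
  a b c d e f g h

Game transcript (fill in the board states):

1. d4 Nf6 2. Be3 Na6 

  a b c d e f g h
  ─────────────────
8│♜ · ♝ ♛ ♚ ♝ · ♜│8
7│♟ ♟ ♟ ♟ ♟ ♟ ♟ ♟│7
6│♞ · · · · ♞ · ·│6
5│· · · · · · · ·│5
4│· · · ♙ · · · ·│4
3│· · · · ♗ · · ·│3
2│♙ ♙ ♙ · ♙ ♙ ♙ ♙│2
1│♖ ♘ · ♕ ♔ ♗ ♘ ♖│1
  ─────────────────
  a b c d e f g h

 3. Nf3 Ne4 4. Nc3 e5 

  a b c d e f g h
  ─────────────────
8│♜ · ♝ ♛ ♚ ♝ · ♜│8
7│♟ ♟ ♟ ♟ · ♟ ♟ ♟│7
6│♞ · · · · · · ·│6
5│· · · · ♟ · · ·│5
4│· · · ♙ ♞ · · ·│4
3│· · ♘ · ♗ ♘ · ·│3
2│♙ ♙ ♙ · ♙ ♙ ♙ ♙│2
1│♖ · · ♕ ♔ ♗ · ♖│1
  ─────────────────
  a b c d e f g h

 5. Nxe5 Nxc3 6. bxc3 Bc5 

  a b c d e f g h
  ─────────────────
8│♜ · ♝ ♛ ♚ · · ♜│8
7│♟ ♟ ♟ ♟ · ♟ ♟ ♟│7
6│♞ · · · · · · ·│6
5│· · ♝ · ♘ · · ·│5
4│· · · ♙ · · · ·│4
3│· · ♙ · ♗ · · ·│3
2│♙ · ♙ · ♙ ♙ ♙ ♙│2
1│♖ · · ♕ ♔ ♗ · ♖│1
  ─────────────────
  a b c d e f g h

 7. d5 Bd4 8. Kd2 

  a b c d e f g h
  ─────────────────
8│♜ · ♝ ♛ ♚ · · ♜│8
7│♟ ♟ ♟ ♟ · ♟ ♟ ♟│7
6│♞ · · · · · · ·│6
5│· · · ♙ ♘ · · ·│5
4│· · · ♝ · · · ·│4
3│· · ♙ · ♗ · · ·│3
2│♙ · ♙ ♔ ♙ ♙ ♙ ♙│2
1│♖ · · ♕ · ♗ · ♖│1
  ─────────────────
  a b c d e f g h


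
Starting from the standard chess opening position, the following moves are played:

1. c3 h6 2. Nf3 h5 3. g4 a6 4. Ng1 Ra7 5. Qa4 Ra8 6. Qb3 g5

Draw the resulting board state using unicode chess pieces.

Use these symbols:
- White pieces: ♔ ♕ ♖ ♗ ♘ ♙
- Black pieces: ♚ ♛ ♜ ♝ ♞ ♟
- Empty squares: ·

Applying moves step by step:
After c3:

♜ ♞ ♝ ♛ ♚ ♝ ♞ ♜
♟ ♟ ♟ ♟ ♟ ♟ ♟ ♟
· · · · · · · ·
· · · · · · · ·
· · · · · · · ·
· · ♙ · · · · ·
♙ ♙ · ♙ ♙ ♙ ♙ ♙
♖ ♘ ♗ ♕ ♔ ♗ ♘ ♖


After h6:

♜ ♞ ♝ ♛ ♚ ♝ ♞ ♜
♟ ♟ ♟ ♟ ♟ ♟ ♟ ·
· · · · · · · ♟
· · · · · · · ·
· · · · · · · ·
· · ♙ · · · · ·
♙ ♙ · ♙ ♙ ♙ ♙ ♙
♖ ♘ ♗ ♕ ♔ ♗ ♘ ♖


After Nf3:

♜ ♞ ♝ ♛ ♚ ♝ ♞ ♜
♟ ♟ ♟ ♟ ♟ ♟ ♟ ·
· · · · · · · ♟
· · · · · · · ·
· · · · · · · ·
· · ♙ · · ♘ · ·
♙ ♙ · ♙ ♙ ♙ ♙ ♙
♖ ♘ ♗ ♕ ♔ ♗ · ♖


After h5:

♜ ♞ ♝ ♛ ♚ ♝ ♞ ♜
♟ ♟ ♟ ♟ ♟ ♟ ♟ ·
· · · · · · · ·
· · · · · · · ♟
· · · · · · · ·
· · ♙ · · ♘ · ·
♙ ♙ · ♙ ♙ ♙ ♙ ♙
♖ ♘ ♗ ♕ ♔ ♗ · ♖


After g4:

♜ ♞ ♝ ♛ ♚ ♝ ♞ ♜
♟ ♟ ♟ ♟ ♟ ♟ ♟ ·
· · · · · · · ·
· · · · · · · ♟
· · · · · · ♙ ·
· · ♙ · · ♘ · ·
♙ ♙ · ♙ ♙ ♙ · ♙
♖ ♘ ♗ ♕ ♔ ♗ · ♖


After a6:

♜ ♞ ♝ ♛ ♚ ♝ ♞ ♜
· ♟ ♟ ♟ ♟ ♟ ♟ ·
♟ · · · · · · ·
· · · · · · · ♟
· · · · · · ♙ ·
· · ♙ · · ♘ · ·
♙ ♙ · ♙ ♙ ♙ · ♙
♖ ♘ ♗ ♕ ♔ ♗ · ♖


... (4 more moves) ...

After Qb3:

♜ ♞ ♝ ♛ ♚ ♝ ♞ ♜
· ♟ ♟ ♟ ♟ ♟ ♟ ·
♟ · · · · · · ·
· · · · · · · ♟
· · · · · · ♙ ·
· ♕ ♙ · · · · ·
♙ ♙ · ♙ ♙ ♙ · ♙
♖ ♘ ♗ · ♔ ♗ ♘ ♖


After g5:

♜ ♞ ♝ ♛ ♚ ♝ ♞ ♜
· ♟ ♟ ♟ ♟ ♟ · ·
♟ · · · · · · ·
· · · · · · ♟ ♟
· · · · · · ♙ ·
· ♕ ♙ · · · · ·
♙ ♙ · ♙ ♙ ♙ · ♙
♖ ♘ ♗ · ♔ ♗ ♘ ♖



  a b c d e f g h
  ─────────────────
8│♜ ♞ ♝ ♛ ♚ ♝ ♞ ♜│8
7│· ♟ ♟ ♟ ♟ ♟ · ·│7
6│♟ · · · · · · ·│6
5│· · · · · · ♟ ♟│5
4│· · · · · · ♙ ·│4
3│· ♕ ♙ · · · · ·│3
2│♙ ♙ · ♙ ♙ ♙ · ♙│2
1│♖ ♘ ♗ · ♔ ♗ ♘ ♖│1
  ─────────────────
  a b c d e f g h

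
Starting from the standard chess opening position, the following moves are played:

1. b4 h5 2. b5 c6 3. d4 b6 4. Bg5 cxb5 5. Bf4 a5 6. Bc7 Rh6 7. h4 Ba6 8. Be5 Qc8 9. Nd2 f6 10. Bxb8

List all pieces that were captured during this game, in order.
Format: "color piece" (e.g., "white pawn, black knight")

Tracking captures:
  cxb5: captured white pawn
  Bxb8: captured black knight

white pawn, black knight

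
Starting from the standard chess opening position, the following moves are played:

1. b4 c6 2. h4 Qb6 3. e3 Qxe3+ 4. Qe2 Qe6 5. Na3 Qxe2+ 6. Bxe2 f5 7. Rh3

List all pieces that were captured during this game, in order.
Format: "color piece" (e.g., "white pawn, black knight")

Tracking captures:
  Qxe3+: captured white pawn
  Qxe2+: captured white queen
  Bxe2: captured black queen

white pawn, white queen, black queen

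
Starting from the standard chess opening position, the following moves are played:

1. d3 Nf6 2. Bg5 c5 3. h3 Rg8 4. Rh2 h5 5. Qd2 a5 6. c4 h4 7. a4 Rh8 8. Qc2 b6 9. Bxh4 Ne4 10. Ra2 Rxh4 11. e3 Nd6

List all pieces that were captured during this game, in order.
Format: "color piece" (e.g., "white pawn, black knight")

Tracking captures:
  Bxh4: captured black pawn
  Rxh4: captured white bishop

black pawn, white bishop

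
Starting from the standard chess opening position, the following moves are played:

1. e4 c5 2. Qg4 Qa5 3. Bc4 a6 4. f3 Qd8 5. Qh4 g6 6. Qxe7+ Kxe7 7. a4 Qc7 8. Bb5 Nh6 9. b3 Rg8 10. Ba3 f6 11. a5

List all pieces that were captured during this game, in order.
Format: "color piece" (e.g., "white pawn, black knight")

Tracking captures:
  Qxe7+: captured black pawn
  Kxe7: captured white queen

black pawn, white queen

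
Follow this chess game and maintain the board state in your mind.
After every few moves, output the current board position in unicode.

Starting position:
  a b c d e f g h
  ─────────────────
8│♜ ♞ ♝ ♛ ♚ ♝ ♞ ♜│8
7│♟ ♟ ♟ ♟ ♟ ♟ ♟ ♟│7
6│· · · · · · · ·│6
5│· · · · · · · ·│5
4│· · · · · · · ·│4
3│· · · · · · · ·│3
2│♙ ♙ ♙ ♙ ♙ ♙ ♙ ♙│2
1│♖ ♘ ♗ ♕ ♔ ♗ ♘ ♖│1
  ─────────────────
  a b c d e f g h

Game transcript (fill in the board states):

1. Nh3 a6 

  a b c d e f g h
  ─────────────────
8│♜ ♞ ♝ ♛ ♚ ♝ ♞ ♜│8
7│· ♟ ♟ ♟ ♟ ♟ ♟ ♟│7
6│♟ · · · · · · ·│6
5│· · · · · · · ·│5
4│· · · · · · · ·│4
3│· · · · · · · ♘│3
2│♙ ♙ ♙ ♙ ♙ ♙ ♙ ♙│2
1│♖ ♘ ♗ ♕ ♔ ♗ · ♖│1
  ─────────────────
  a b c d e f g h

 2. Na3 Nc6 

  a b c d e f g h
  ─────────────────
8│♜ · ♝ ♛ ♚ ♝ ♞ ♜│8
7│· ♟ ♟ ♟ ♟ ♟ ♟ ♟│7
6│♟ · ♞ · · · · ·│6
5│· · · · · · · ·│5
4│· · · · · · · ·│4
3│♘ · · · · · · ♘│3
2│♙ ♙ ♙ ♙ ♙ ♙ ♙ ♙│2
1│♖ · ♗ ♕ ♔ ♗ · ♖│1
  ─────────────────
  a b c d e f g h

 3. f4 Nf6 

  a b c d e f g h
  ─────────────────
8│♜ · ♝ ♛ ♚ ♝ · ♜│8
7│· ♟ ♟ ♟ ♟ ♟ ♟ ♟│7
6│♟ · ♞ · · ♞ · ·│6
5│· · · · · · · ·│5
4│· · · · · ♙ · ·│4
3│♘ · · · · · · ♘│3
2│♙ ♙ ♙ ♙ ♙ · ♙ ♙│2
1│♖ · ♗ ♕ ♔ ♗ · ♖│1
  ─────────────────
  a b c d e f g h



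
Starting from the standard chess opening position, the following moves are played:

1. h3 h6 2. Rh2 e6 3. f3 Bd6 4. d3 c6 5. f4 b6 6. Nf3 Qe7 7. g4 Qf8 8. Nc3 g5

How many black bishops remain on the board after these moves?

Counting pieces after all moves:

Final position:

  a b c d e f g h
  ─────────────────
8│♜ ♞ ♝ · ♚ ♛ ♞ ♜│8
7│♟ · · ♟ · ♟ · ·│7
6│· ♟ ♟ ♝ ♟ · · ♟│6
5│· · · · · · ♟ ·│5
4│· · · · · ♙ ♙ ·│4
3│· · ♘ ♙ · ♘ · ♙│3
2│♙ ♙ ♙ · ♙ · · ♖│2
1│♖ · ♗ ♕ ♔ ♗ · ·│1
  ─────────────────
  a b c d e f g h


2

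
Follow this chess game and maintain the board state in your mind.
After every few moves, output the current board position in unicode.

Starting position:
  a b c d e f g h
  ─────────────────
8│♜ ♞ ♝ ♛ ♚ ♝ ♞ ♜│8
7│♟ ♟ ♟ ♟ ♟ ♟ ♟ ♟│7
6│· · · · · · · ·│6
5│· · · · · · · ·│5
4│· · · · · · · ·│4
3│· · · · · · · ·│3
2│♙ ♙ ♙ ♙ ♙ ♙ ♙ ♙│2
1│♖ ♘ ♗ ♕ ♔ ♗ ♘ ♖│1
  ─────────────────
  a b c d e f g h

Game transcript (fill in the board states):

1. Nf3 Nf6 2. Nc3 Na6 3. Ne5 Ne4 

  a b c d e f g h
  ─────────────────
8│♜ · ♝ ♛ ♚ ♝ · ♜│8
7│♟ ♟ ♟ ♟ ♟ ♟ ♟ ♟│7
6│♞ · · · · · · ·│6
5│· · · · ♘ · · ·│5
4│· · · · ♞ · · ·│4
3│· · ♘ · · · · ·│3
2│♙ ♙ ♙ ♙ ♙ ♙ ♙ ♙│2
1│♖ · ♗ ♕ ♔ ♗ · ♖│1
  ─────────────────
  a b c d e f g h

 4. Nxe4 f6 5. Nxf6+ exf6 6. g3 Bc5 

  a b c d e f g h
  ─────────────────
8│♜ · ♝ ♛ ♚ · · ♜│8
7│♟ ♟ ♟ ♟ · · ♟ ♟│7
6│♞ · · · · ♟ · ·│6
5│· · ♝ · ♘ · · ·│5
4│· · · · · · · ·│4
3│· · · · · · ♙ ·│3
2│♙ ♙ ♙ ♙ ♙ ♙ · ♙│2
1│♖ · ♗ ♕ ♔ ♗ · ♖│1
  ─────────────────
  a b c d e f g h

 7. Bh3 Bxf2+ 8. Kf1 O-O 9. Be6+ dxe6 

  a b c d e f g h
  ─────────────────
8│♜ · ♝ ♛ · ♜ ♚ ·│8
7│♟ ♟ ♟ · · · ♟ ♟│7
6│♞ · · · ♟ ♟ · ·│6
5│· · · · ♘ · · ·│5
4│· · · · · · · ·│4
3│· · · · · · ♙ ·│3
2│♙ ♙ ♙ ♙ ♙ ♝ · ♙│2
1│♖ · ♗ ♕ · ♔ · ♖│1
  ─────────────────
  a b c d e f g h

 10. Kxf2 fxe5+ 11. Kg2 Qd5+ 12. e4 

  a b c d e f g h
  ─────────────────
8│♜ · ♝ · · ♜ ♚ ·│8
7│♟ ♟ ♟ · · · ♟ ♟│7
6│♞ · · · ♟ · · ·│6
5│· · · ♛ ♟ · · ·│5
4│· · · · ♙ · · ·│4
3│· · · · · · ♙ ·│3
2│♙ ♙ ♙ ♙ · · ♔ ♙│2
1│♖ · ♗ ♕ · · · ♖│1
  ─────────────────
  a b c d e f g h


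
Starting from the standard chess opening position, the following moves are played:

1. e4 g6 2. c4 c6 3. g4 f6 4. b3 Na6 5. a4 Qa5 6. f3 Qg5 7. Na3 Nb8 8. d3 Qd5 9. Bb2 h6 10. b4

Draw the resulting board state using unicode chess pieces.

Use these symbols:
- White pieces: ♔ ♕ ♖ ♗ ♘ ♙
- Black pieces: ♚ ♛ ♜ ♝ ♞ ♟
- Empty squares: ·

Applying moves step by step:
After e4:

♜ ♞ ♝ ♛ ♚ ♝ ♞ ♜
♟ ♟ ♟ ♟ ♟ ♟ ♟ ♟
· · · · · · · ·
· · · · · · · ·
· · · · ♙ · · ·
· · · · · · · ·
♙ ♙ ♙ ♙ · ♙ ♙ ♙
♖ ♘ ♗ ♕ ♔ ♗ ♘ ♖


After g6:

♜ ♞ ♝ ♛ ♚ ♝ ♞ ♜
♟ ♟ ♟ ♟ ♟ ♟ · ♟
· · · · · · ♟ ·
· · · · · · · ·
· · · · ♙ · · ·
· · · · · · · ·
♙ ♙ ♙ ♙ · ♙ ♙ ♙
♖ ♘ ♗ ♕ ♔ ♗ ♘ ♖


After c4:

♜ ♞ ♝ ♛ ♚ ♝ ♞ ♜
♟ ♟ ♟ ♟ ♟ ♟ · ♟
· · · · · · ♟ ·
· · · · · · · ·
· · ♙ · ♙ · · ·
· · · · · · · ·
♙ ♙ · ♙ · ♙ ♙ ♙
♖ ♘ ♗ ♕ ♔ ♗ ♘ ♖


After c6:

♜ ♞ ♝ ♛ ♚ ♝ ♞ ♜
♟ ♟ · ♟ ♟ ♟ · ♟
· · ♟ · · · ♟ ·
· · · · · · · ·
· · ♙ · ♙ · · ·
· · · · · · · ·
♙ ♙ · ♙ · ♙ ♙ ♙
♖ ♘ ♗ ♕ ♔ ♗ ♘ ♖


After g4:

♜ ♞ ♝ ♛ ♚ ♝ ♞ ♜
♟ ♟ · ♟ ♟ ♟ · ♟
· · ♟ · · · ♟ ·
· · · · · · · ·
· · ♙ · ♙ · ♙ ·
· · · · · · · ·
♙ ♙ · ♙ · ♙ · ♙
♖ ♘ ♗ ♕ ♔ ♗ ♘ ♖


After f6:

♜ ♞ ♝ ♛ ♚ ♝ ♞ ♜
♟ ♟ · ♟ ♟ · · ♟
· · ♟ · · ♟ ♟ ·
· · · · · · · ·
· · ♙ · ♙ · ♙ ·
· · · · · · · ·
♙ ♙ · ♙ · ♙ · ♙
♖ ♘ ♗ ♕ ♔ ♗ ♘ ♖


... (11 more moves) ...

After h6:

♜ ♞ ♝ · ♚ ♝ ♞ ♜
♟ ♟ · ♟ ♟ · · ·
· · ♟ · · ♟ ♟ ♟
· · · ♛ · · · ·
♙ · ♙ · ♙ · ♙ ·
♘ ♙ · ♙ · ♙ · ·
· ♗ · · · · · ♙
♖ · · ♕ ♔ ♗ ♘ ♖


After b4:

♜ ♞ ♝ · ♚ ♝ ♞ ♜
♟ ♟ · ♟ ♟ · · ·
· · ♟ · · ♟ ♟ ♟
· · · ♛ · · · ·
♙ ♙ ♙ · ♙ · ♙ ·
♘ · · ♙ · ♙ · ·
· ♗ · · · · · ♙
♖ · · ♕ ♔ ♗ ♘ ♖



  a b c d e f g h
  ─────────────────
8│♜ ♞ ♝ · ♚ ♝ ♞ ♜│8
7│♟ ♟ · ♟ ♟ · · ·│7
6│· · ♟ · · ♟ ♟ ♟│6
5│· · · ♛ · · · ·│5
4│♙ ♙ ♙ · ♙ · ♙ ·│4
3│♘ · · ♙ · ♙ · ·│3
2│· ♗ · · · · · ♙│2
1│♖ · · ♕ ♔ ♗ ♘ ♖│1
  ─────────────────
  a b c d e f g h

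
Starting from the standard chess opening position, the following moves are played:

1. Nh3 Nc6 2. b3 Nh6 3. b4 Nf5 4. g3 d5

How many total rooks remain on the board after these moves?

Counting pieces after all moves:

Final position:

  a b c d e f g h
  ─────────────────
8│♜ · ♝ ♛ ♚ ♝ · ♜│8
7│♟ ♟ ♟ · ♟ ♟ ♟ ♟│7
6│· · ♞ · · · · ·│6
5│· · · ♟ · ♞ · ·│5
4│· ♙ · · · · · ·│4
3│· · · · · · ♙ ♘│3
2│♙ · ♙ ♙ ♙ ♙ · ♙│2
1│♖ ♘ ♗ ♕ ♔ ♗ · ♖│1
  ─────────────────
  a b c d e f g h


4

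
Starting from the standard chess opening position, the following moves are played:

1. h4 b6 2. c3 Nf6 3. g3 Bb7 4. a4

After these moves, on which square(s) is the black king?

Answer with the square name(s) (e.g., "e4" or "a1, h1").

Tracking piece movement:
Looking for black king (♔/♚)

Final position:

  a b c d e f g h
  ─────────────────
8│♜ ♞ · ♛ ♚ ♝ · ♜│8
7│♟ ♝ ♟ ♟ ♟ ♟ ♟ ♟│7
6│· ♟ · · · ♞ · ·│6
5│· · · · · · · ·│5
4│♙ · · · · · · ♙│4
3│· · ♙ · · · ♙ ·│3
2│· ♙ · ♙ ♙ ♙ · ·│2
1│♖ ♘ ♗ ♕ ♔ ♗ ♘ ♖│1
  ─────────────────
  a b c d e f g h


e8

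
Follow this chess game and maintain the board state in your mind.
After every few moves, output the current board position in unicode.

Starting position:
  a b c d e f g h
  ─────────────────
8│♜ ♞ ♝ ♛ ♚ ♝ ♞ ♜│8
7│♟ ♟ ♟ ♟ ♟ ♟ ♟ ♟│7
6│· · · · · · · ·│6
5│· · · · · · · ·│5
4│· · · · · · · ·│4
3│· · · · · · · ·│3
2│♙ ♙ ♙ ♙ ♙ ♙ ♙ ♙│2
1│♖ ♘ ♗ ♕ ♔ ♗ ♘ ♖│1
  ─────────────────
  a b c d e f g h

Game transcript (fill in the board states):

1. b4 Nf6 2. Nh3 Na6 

  a b c d e f g h
  ─────────────────
8│♜ · ♝ ♛ ♚ ♝ · ♜│8
7│♟ ♟ ♟ ♟ ♟ ♟ ♟ ♟│7
6│♞ · · · · ♞ · ·│6
5│· · · · · · · ·│5
4│· ♙ · · · · · ·│4
3│· · · · · · · ♘│3
2│♙ · ♙ ♙ ♙ ♙ ♙ ♙│2
1│♖ ♘ ♗ ♕ ♔ ♗ · ♖│1
  ─────────────────
  a b c d e f g h

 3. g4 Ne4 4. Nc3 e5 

  a b c d e f g h
  ─────────────────
8│♜ · ♝ ♛ ♚ ♝ · ♜│8
7│♟ ♟ ♟ ♟ · ♟ ♟ ♟│7
6│♞ · · · · · · ·│6
5│· · · · ♟ · · ·│5
4│· ♙ · · ♞ · ♙ ·│4
3│· · ♘ · · · · ♘│3
2│♙ · ♙ ♙ ♙ ♙ · ♙│2
1│♖ · ♗ ♕ ♔ ♗ · ♖│1
  ─────────────────
  a b c d e f g h

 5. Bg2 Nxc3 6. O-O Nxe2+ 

  a b c d e f g h
  ─────────────────
8│♜ · ♝ ♛ ♚ ♝ · ♜│8
7│♟ ♟ ♟ ♟ · ♟ ♟ ♟│7
6│♞ · · · · · · ·│6
5│· · · · ♟ · · ·│5
4│· ♙ · · · · ♙ ·│4
3│· · · · · · · ♘│3
2│♙ · ♙ ♙ ♞ ♙ ♗ ♙│2
1│♖ · ♗ ♕ · ♖ ♔ ·│1
  ─────────────────
  a b c d e f g h

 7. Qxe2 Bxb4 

  a b c d e f g h
  ─────────────────
8│♜ · ♝ ♛ ♚ · · ♜│8
7│♟ ♟ ♟ ♟ · ♟ ♟ ♟│7
6│♞ · · · · · · ·│6
5│· · · · ♟ · · ·│5
4│· ♝ · · · · ♙ ·│4
3│· · · · · · · ♘│3
2│♙ · ♙ ♙ ♕ ♙ ♗ ♙│2
1│♖ · ♗ · · ♖ ♔ ·│1
  ─────────────────
  a b c d e f g h


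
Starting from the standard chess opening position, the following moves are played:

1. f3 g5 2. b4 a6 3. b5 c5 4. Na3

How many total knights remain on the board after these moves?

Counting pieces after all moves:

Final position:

  a b c d e f g h
  ─────────────────
8│♜ ♞ ♝ ♛ ♚ ♝ ♞ ♜│8
7│· ♟ · ♟ ♟ ♟ · ♟│7
6│♟ · · · · · · ·│6
5│· ♙ ♟ · · · ♟ ·│5
4│· · · · · · · ·│4
3│♘ · · · · ♙ · ·│3
2│♙ · ♙ ♙ ♙ · ♙ ♙│2
1│♖ · ♗ ♕ ♔ ♗ ♘ ♖│1
  ─────────────────
  a b c d e f g h


4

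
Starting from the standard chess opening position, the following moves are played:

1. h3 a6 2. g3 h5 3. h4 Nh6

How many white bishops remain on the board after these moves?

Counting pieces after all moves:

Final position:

  a b c d e f g h
  ─────────────────
8│♜ ♞ ♝ ♛ ♚ ♝ · ♜│8
7│· ♟ ♟ ♟ ♟ ♟ ♟ ·│7
6│♟ · · · · · · ♞│6
5│· · · · · · · ♟│5
4│· · · · · · · ♙│4
3│· · · · · · ♙ ·│3
2│♙ ♙ ♙ ♙ ♙ ♙ · ·│2
1│♖ ♘ ♗ ♕ ♔ ♗ ♘ ♖│1
  ─────────────────
  a b c d e f g h


2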